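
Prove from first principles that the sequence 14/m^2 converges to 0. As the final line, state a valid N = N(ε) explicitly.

N = (14/ε)^{1/2}

Fix ε > 0. For m ≥ 1, |14/m^2 − 0| = 14/m^2.
14/m^2 < ε ⇔ m^2 > 14/ε ⇔ m > (14/ε)^{1/2}.
Take N = (14/ε)^{1/2}. Then m > N implies 14/m^2 < ε.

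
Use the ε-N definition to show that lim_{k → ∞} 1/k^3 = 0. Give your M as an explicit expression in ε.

M = (1/ε)^{1/3}

Fix ε > 0. For k ≥ 1, |1/k^3 − 0| = 1/k^3.
1/k^3 < ε ⇔ k^3 > 1/ε ⇔ k > (1/ε)^{1/3}.
Take M = (1/ε)^{1/3}. Then k > M implies 1/k^3 < ε.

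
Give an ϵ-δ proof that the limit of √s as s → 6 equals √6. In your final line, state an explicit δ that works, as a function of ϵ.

δ = min(6, √6·ϵ)

Fix ϵ > 0. We want δ > 0 such that 0 < |s − 6| < δ implies |√s − √6| < ϵ.
Multiplying by the conjugate, |√s − √6| = |s − 6|/(√s + √6).
Restrict δ ≤ 6 so that |s − 6| < 6 forces s > 0, and then √s + √6 > √6.
Hence |√s − √6| < |s − 6|/√6, which is < ϵ once |s − 6| < √6·ϵ.
Take δ = min(6, √6·ϵ). If 0 < |s − 6| < δ then s > 0 and |√s − √6| < |s − 6|/√6 < ϵ.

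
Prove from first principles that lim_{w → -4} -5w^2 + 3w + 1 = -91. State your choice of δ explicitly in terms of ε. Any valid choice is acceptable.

Fix ε > 0. We want δ > 0 such that 0 < |w + 4| < δ implies |(-5w^2 + 3w + 1) + 91| < ε.
(-5w^2 + 3w + 1) + 91 = -5w^2 + 3w + 92 = (w + 4)(-5w + 23).
So |(-5w^2 + 3w + 1) + 91| = |w + 4|·|-5w + 23|.
Assume first that |w + 4| < 1, so |w| < 5. Then |-5w + 23| ≤ 5·5 + 23 = 48.
Hence |(-5w^2 + 3w + 1) + 91| ≤ 48|w + 4| < ε provided |w + 4| < ε/48.
Take δ = min(1, ε/48). Then 0 < |w + 4| < δ gives both |w + 4| < 1 and |w + 4| < ε/48, so |(-5w^2 + 3w + 1) + 91| < ε.

δ = min(1, ε/48)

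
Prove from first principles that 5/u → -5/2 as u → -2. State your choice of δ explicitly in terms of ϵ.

δ = min(1, (2/5)ϵ)

Suppose ϵ > 0. We seek δ > 0 such that 0 < |u + 2| < δ implies |5/u + 5/2| < ϵ.
|5/u + 5/2| = 5·|-2 − u|/(2·|u|) = 5|u + 2|/(2|u|).
Require δ ≤ 1 so that |u| > 2 − 1 = 1, hence 2|u| > 2.
Then |5/u + 5/2| < 5|u + 2|/2, which is < ϵ when |u + 2| < (2/5)ϵ.
Take δ = min(1, (2/5)ϵ). Then 0 < |u + 2| < δ gives both |u + 2| < 1 and |u + 2| < (2/5)ϵ, so |5/u + 5/2| < ϵ.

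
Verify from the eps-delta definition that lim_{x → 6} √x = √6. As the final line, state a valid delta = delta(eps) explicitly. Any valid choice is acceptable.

delta = min(6, √6·eps)

Let eps > 0 be given. We want delta > 0 such that 0 < |x − 6| < delta implies |√x − √6| < eps.
Multiplying by the conjugate, |√x − √6| = |x − 6|/(√x + √6).
Restrict delta ≤ 6 so that |x − 6| < 6 forces x > 0, and then √x + √6 > √6.
Hence |√x − √6| < |x − 6|/√6, which is < eps once |x − 6| < √6·eps.
Take delta = min(6, √6·eps). If 0 < |x − 6| < delta then x > 0 and |√x − √6| < |x − 6|/√6 < eps.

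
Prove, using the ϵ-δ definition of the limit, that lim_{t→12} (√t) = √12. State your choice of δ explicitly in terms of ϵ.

Let ϵ > 0. We want δ > 0 such that 0 < |t − 12| < δ implies |√t − √12| < ϵ.
Rationalise: √t − √12 = (t − 12)/(√t + √12), so |√t − √12| = |t − 12|/(√t + √12).
Restrict δ ≤ 12 so that |t − 12| < 12 forces t > 0, and then √t + √12 > √12.
Hence |√t − √12| < |t − 12|/√12, which is < ϵ once |t − 12| < √12·ϵ.
Take δ = min(12, √12·ϵ). If 0 < |t − 12| < δ then t > 0 and |√t − √12| < |t − 12|/√12 < ϵ.

δ = min(12, √12·ϵ)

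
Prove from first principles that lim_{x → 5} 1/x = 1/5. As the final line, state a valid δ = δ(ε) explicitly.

δ = min(5/2, (25/2)ε)

Let ε > 0 be given. We seek δ > 0 such that 0 < |x − 5| < δ implies |1/x − (1/5)| < ε.
|1/x − (1/5)| = |5 − x|/(5·|x|) = |x − 5|/(5|x|).
Require δ ≤ 5/2 so that |x| > 5 − 5/2 = 5/2, hence 5|x| > 25/2.
Then |1/x − (1/5)| < |x − 5|/(25/2), which is < ε when |x − 5| < (25/2)ε.
Take δ = min(5/2, (25/2)ε). Then 0 < |x − 5| < δ gives both |x − 5| < 5/2 and |x − 5| < (25/2)ε, so |1/x − (1/5)| < ε.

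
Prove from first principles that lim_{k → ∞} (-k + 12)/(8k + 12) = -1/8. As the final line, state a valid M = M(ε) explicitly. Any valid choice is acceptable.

Suppose ε > 0. For k ≥ 1, |(-k + 12)/(8k + 12) + 1/8| = |108|/(8(8k + 12)) = 108/(8(8k + 12)).
Since 8k + 12 ≥ 8k for k ≥ 1, this is ≤ 108/(8·8k) = (27/16)/k.
So |(-k + 12)/(8k + 12) + 1/8| < ε whenever k > (27/16)/ε.
Take M = (27/16)/ε. If k > M then |(-k + 12)/(8k + 12) + 1/8| ≤ (27/16)/k < ε.

M = (27/16)/ε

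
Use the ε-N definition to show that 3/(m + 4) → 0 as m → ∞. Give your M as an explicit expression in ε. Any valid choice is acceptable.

M = 3/ε

Let ε > 0. For m ≥ 1, |3/(m + 4) − 0| = 3/(m + 4) ≤ 3/m.
We need 3/m < ε, i.e. m > 3/ε.
Take M = 3/ε. If m > M then |3/(m + 4)| ≤ 3/m < ε.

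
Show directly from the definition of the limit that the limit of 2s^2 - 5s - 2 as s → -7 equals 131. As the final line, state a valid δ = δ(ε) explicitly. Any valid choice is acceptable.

δ = min(1, ε/35)

Let ε > 0. We want δ > 0 such that 0 < |s + 7| < δ implies |(2s^2 - 5s - 2) − 131| < ε.
(2s^2 - 5s - 2) − 131 = 2s^2 - 5s - 133 = (s + 7)(2s - 19).
So |(2s^2 - 5s - 2) − 131| = |s + 7|·|2s - 19|.
Assume first that |s + 7| < 1, so |s| < 8. Then |2s - 19| ≤ 2·8 + 19 = 35.
Hence |(2s^2 - 5s - 2) − 131| ≤ 35|s + 7| < ε provided |s + 7| < ε/35.
Take δ = min(1, ε/35). Then 0 < |s + 7| < δ gives both |s + 7| < 1 and |s + 7| < ε/35, so |(2s^2 - 5s - 2) − 131| < ε.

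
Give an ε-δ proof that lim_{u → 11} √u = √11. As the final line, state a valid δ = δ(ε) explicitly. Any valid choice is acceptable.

δ = min(11, √11·ε)

Let ε > 0 be given. We want δ > 0 such that 0 < |u − 11| < δ implies |√u − √11| < ε.
Multiplying by the conjugate, |√u − √11| = |u − 11|/(√u + √11).
Restrict δ ≤ 11 so that |u − 11| < 11 forces u > 0, and then √u + √11 > √11.
Hence |√u − √11| < |u − 11|/√11, which is < ε once |u − 11| < √11·ε.
Take δ = min(11, √11·ε). If 0 < |u − 11| < δ then u > 0 and |√u − √11| < |u − 11|/√11 < ε.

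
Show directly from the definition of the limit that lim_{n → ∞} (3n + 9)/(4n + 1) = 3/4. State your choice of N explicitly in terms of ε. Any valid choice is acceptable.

Suppose ε > 0. For n ≥ 1, |(3n + 9)/(4n + 1) − (3/4)| = |33|/(4(4n + 1)) = 33/(4(4n + 1)).
Since 4n + 1 ≥ 4n for n ≥ 1, this is ≤ 33/(4·4n) = (33/16)/n.
So |(3n + 9)/(4n + 1) − (3/4)| < ε whenever n > (33/16)/ε.
Take N = (33/16)/ε. If n > N then |(3n + 9)/(4n + 1) − (3/4)| ≤ (33/16)/n < ε.

N = (33/16)/ε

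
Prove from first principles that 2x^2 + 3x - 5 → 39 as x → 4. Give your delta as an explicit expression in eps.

Let eps > 0. We want delta > 0 such that 0 < |x − 4| < delta implies |(2x^2 + 3x - 5) − 39| < eps.
(2x^2 + 3x - 5) − 39 = 2x^2 + 3x - 44 = (x − 4)(2x + 11).
So |(2x^2 + 3x - 5) − 39| = |x − 4|·|2x + 11|.
Assume first that |x − 4| < 1, so |x| < 5. Then |2x + 11| ≤ 2·5 + 11 = 21.
Hence |(2x^2 + 3x - 5) − 39| ≤ 21|x − 4| < eps provided |x − 4| < eps/21.
Choosing delta = min(1, eps/21) ensures both conditions, hence |(2x^2 + 3x - 5) − 39| < eps.

delta = min(1, eps/21)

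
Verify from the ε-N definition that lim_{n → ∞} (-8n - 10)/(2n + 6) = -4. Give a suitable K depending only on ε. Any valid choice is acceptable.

Fix ε > 0. For n ≥ 1, |(-8n - 10)/(2n + 6) + 4| = |28|/(2(2n + 6)) = 28/(2(2n + 6)).
Since 2n + 6 ≥ 2n for n ≥ 1, this is ≤ 28/(2·2n) = 7/n.
So |(-8n - 10)/(2n + 6) + 4| < ε whenever n > 7/ε.
Take K = 7/ε. If n > K then |(-8n - 10)/(2n + 6) + 4| ≤ 7/n < ε.

K = 7/ε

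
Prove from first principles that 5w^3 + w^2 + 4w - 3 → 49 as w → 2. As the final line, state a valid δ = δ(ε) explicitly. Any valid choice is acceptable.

δ = min(1, ε/104)

Fix ε > 0. We want δ > 0 such that 0 < |w − 2| < δ implies |(5w^3 + w^2 + 4w - 3) − 49| < ε.
(5w^3 + w^2 + 4w - 3) − 49 = 5w^3 + w^2 + 4w - 52 = (w − 2)(5w^2 + 11w + 26).
So |(5w^3 + w^2 + 4w - 3) − 49| = |w − 2|·|5w^2 + 11w + 26|.
Assume first that |w − 2| < 1, so |w| < 3. Then |5w^2 + 11w + 26| ≤ 5·3^2 + 11·3 + 26 = 104.
Hence |(5w^3 + w^2 + 4w - 3) − 49| ≤ 104|w − 2| < ε provided |w − 2| < ε/104.
Choosing δ = min(1, ε/104) ensures both conditions, hence |(5w^3 + w^2 + 4w - 3) − 49| < ε.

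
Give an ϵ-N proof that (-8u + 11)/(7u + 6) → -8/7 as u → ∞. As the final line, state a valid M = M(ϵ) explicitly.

M = (125/49)/ϵ

Fix ϵ > 0. We seek M > 0 such that u > M implies |(-8u + 11)/(7u + 6) + 8/7| < ϵ.
(-8u + 11)/(7u + 6) + 8/7 = (7(-8u + 11) − (-8)(7u + 6)) / (7(7u + 6)) = 125/(7(7u + 6)).
For u > 0 we have 7u + 6 > 7u, so |(-8u + 11)/(7u + 6) + 8/7| = 125/(7(7u + 6)) < 125/(7·7u) = (125/49)/u.
Thus |(-8u + 11)/(7u + 6) + 8/7| < ϵ whenever u > (125/49)/ϵ.
Take M = (125/49)/ϵ. If u > M then |(-8u + 11)/(7u + 6) + 8/7| < (125/49)/u < ϵ.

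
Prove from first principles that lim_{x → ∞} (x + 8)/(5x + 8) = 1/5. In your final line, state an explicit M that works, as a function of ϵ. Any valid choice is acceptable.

M = (32/25)/ϵ

Let ϵ > 0 be given. We seek M > 0 such that x > M implies |(x + 8)/(5x + 8) − (1/5)| < ϵ.
(x + 8)/(5x + 8) − (1/5) = (5(x + 8) − (5x + 8)) / (5(5x + 8)) = 32/(5(5x + 8)).
For x > 0 we have 5x + 8 > 5x, so |(x + 8)/(5x + 8) − (1/5)| = 32/(5(5x + 8)) < 32/(5·5x) = (32/25)/x.
Thus |(x + 8)/(5x + 8) − (1/5)| < ϵ whenever x > (32/25)/ϵ.
Take M = (32/25)/ϵ. If x > M then |(x + 8)/(5x + 8) − (1/5)| < (32/25)/x < ϵ.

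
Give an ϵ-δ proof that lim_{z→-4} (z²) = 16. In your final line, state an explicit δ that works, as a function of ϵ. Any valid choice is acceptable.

δ = min(1, ϵ/9)

Let ϵ > 0. We seek δ > 0 with 0 < |z + 4| < δ ⇒ |z² − 16| < ϵ.
Factor: z² − 16 = (z + 4)(z - 4), so |z² − 16| = |z + 4|·|z - 4|.
Restrict δ ≤ 1. Then |z + 4| < 1 gives |z| < 5, so by the triangle inequality |z - 4| ≤ 5 + 4 = 9.
Hence |z² − 16| ≤ 9|z + 4|, which is < ϵ once |z + 4| < ϵ/9.
Take δ = min(1, ϵ/9). If 0 < |z + 4| < δ then both bounds hold and |z² − 16| ≤ 9|z + 4| < 9·(ϵ/9) = ϵ.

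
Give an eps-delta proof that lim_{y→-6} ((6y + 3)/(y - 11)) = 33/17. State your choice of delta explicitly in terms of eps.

Let eps > 0 be given. We want delta > 0 with 0 < |y + 6| < delta ⇒ |(6y + 3)/(y - 11) − (33/17)| < eps.
Combining over a common denominator, (6y + 3)/(y - 11) − (33/17) = [(6y + 3)·(-17) − (-33)·(y - 11)] / [(-17)·(y - 11)] = -69(y + 6) / ((-17)(y - 11)).
So |(6y + 3)/(y - 11) − (33/17)| = 69|y + 6| / (17·|y − 11|).
Restrict delta ≤ 17/2. Then |y + 6| < 17/2 gives |y − 11| = |(y + 6) + (-17)| ≥ 17 − 17/2 = 17/2.
Hence |(6y + 3)/(y - 11) − (33/17)| < 69|y + 6|/(17·(17/2)) = (138/289)|y + 6|, which is < eps once |y + 6| < (289/138)eps.
Take delta = min(17/2, (289/138)eps). Then 0 < |y + 6| < delta forces both bounds, so |(6y + 3)/(y - 11) − (33/17)| < eps.

delta = min(17/2, (289/138)eps)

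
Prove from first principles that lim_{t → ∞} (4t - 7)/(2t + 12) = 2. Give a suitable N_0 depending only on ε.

N_0 = (31/2)/ε

Fix ε > 0. We seek N_0 > 0 such that t > N_0 implies |(4t - 7)/(2t + 12) − 2| < ε.
(4t - 7)/(2t + 12) − 2 = (2(4t - 7) − 4(2t + 12)) / (2(2t + 12)) = -62/(2(2t + 12)).
For t > 0 we have 2t + 12 > 2t, so |(4t - 7)/(2t + 12) − 2| = 62/(2(2t + 12)) < 62/(2·2t) = (31/2)/t.
Thus |(4t - 7)/(2t + 12) − 2| < ε whenever t > (31/2)/ε.
Take N_0 = (31/2)/ε. If t > N_0 then |(4t - 7)/(2t + 12) − 2| < (31/2)/t < ε.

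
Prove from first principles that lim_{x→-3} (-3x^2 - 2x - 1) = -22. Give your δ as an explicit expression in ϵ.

Let ϵ > 0 be given. We want δ > 0 such that 0 < |x + 3| < δ implies |(-3x^2 - 2x - 1) + 22| < ϵ.
(-3x^2 - 2x - 1) + 22 = -3x^2 - 2x + 21 = (x + 3)(-3x + 7).
So |(-3x^2 - 2x - 1) + 22| = |x + 3|·|-3x + 7|.
Require δ ≤ 1. Then |x + 3| < 1 gives |x| < 4, and by the triangle inequality |-3x + 7| ≤ 3·4 + 7 = 19.
Hence |(-3x^2 - 2x - 1) + 22| ≤ 19|x + 3| < ϵ provided |x + 3| < ϵ/19.
Choosing δ = min(1, ϵ/19) ensures both conditions, hence |(-3x^2 - 2x - 1) + 22| < ϵ.

δ = min(1, ϵ/19)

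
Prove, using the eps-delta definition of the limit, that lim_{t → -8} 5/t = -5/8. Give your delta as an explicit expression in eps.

delta = min(4, (32/5)eps)

Suppose eps > 0. We seek delta > 0 such that 0 < |t + 8| < delta implies |5/t + 5/8| < eps.
|5/t + 5/8| = 5·|-8 − t|/(8·|t|) = 5|t + 8|/(8|t|).
Restrict delta ≤ 4. Then |t + 8| < 4 gives |t| > 4, so 8|t| > 32.
Then |5/t + 5/8| < 5|t + 8|/32, which is < eps when |t + 8| < (32/5)eps.
Take delta = min(4, (32/5)eps). Then 0 < |t + 8| < delta gives both |t + 8| < 4 and |t + 8| < (32/5)eps, so |5/t + 5/8| < eps.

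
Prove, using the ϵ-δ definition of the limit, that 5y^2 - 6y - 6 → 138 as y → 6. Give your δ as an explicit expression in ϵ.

δ = min(1, ϵ/59)

Suppose ϵ > 0. We want δ > 0 such that 0 < |y − 6| < δ implies |(5y^2 - 6y - 6) − 138| < ϵ.
(5y^2 - 6y - 6) − 138 = 5y^2 - 6y - 144 = (y − 6)(5y + 24).
So |(5y^2 - 6y - 6) − 138| = |y − 6|·|5y + 24|.
Assume first that |y − 6| < 1, so |y| < 7. Then |5y + 24| ≤ 5·7 + 24 = 59.
Hence |(5y^2 - 6y - 6) − 138| ≤ 59|y − 6| < ϵ provided |y − 6| < ϵ/59.
Take δ = min(1, ϵ/59). Then 0 < |y − 6| < δ gives both |y − 6| < 1 and |y − 6| < ϵ/59, so |(5y^2 - 6y - 6) − 138| < ϵ.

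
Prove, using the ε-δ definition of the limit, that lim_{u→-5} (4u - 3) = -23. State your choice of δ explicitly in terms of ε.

Let ε > 0. We need δ > 0 so that 0 < |u + 5| < δ implies |(4u - 3) + 23| < ε.
|(4u - 3) + 23| = |4u + 20| = 4|u + 5|.
So 4|u + 5| < ε exactly when |u + 5| < ε/4.
Choosing δ = ε/4 gives |(4u - 3) + 23| = 4|u + 5| < ε whenever |u + 5| < δ.

δ = ε/4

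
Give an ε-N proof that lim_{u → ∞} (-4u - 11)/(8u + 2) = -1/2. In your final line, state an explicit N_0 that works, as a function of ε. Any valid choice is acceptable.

Suppose ε > 0. We seek N_0 > 0 such that u > N_0 implies |(-4u - 11)/(8u + 2) + 1/2| < ε.
(-4u - 11)/(8u + 2) + 1/2 = (8(-4u - 11) − (-4)(8u + 2)) / (8(8u + 2)) = -80/(8(8u + 2)).
For u > 0 we have 8u + 2 > 8u, so |(-4u - 11)/(8u + 2) + 1/2| = 80/(8(8u + 2)) < 80/(8·8u) = (5/4)/u.
Thus |(-4u - 11)/(8u + 2) + 1/2| < ε whenever u > (5/4)/ε.
Take N_0 = (5/4)/ε. If u > N_0 then |(-4u - 11)/(8u + 2) + 1/2| < (5/4)/u < ε.

N_0 = (5/4)/ε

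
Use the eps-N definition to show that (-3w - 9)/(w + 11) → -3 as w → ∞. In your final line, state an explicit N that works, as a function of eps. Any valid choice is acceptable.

Let eps > 0 be given. We seek N > 0 such that w > N implies |(-3w - 9)/(w + 11) + 3| < eps.
(-3w - 9)/(w + 11) + 3 = ((-3w - 9) − (-3)(w + 11)) / ((w + 11)) = 24/((w + 11)).
For w > 0 we have w + 11 > w, so |(-3w - 9)/(w + 11) + 3| = 24/((w + 11)) < 24/(w) = 24/w.
Thus |(-3w - 9)/(w + 11) + 3| < eps whenever w > 24/eps.
Take N = 24/eps. If w > N then |(-3w - 9)/(w + 11) + 3| < 24/w < eps.

N = 24/eps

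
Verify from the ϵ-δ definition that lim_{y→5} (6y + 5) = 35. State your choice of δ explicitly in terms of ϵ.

δ = ϵ/6

Let ϵ > 0 be given. We need δ > 0 so that 0 < |y − 5| < δ implies |(6y + 5) − 35| < ϵ.
Since (6y + 5) − 35 = 6(y − 5), we have |(6y + 5) − 35| = 6|y − 5|.
So 6|y − 5| < ϵ exactly when |y − 5| < ϵ/6.
Choosing δ = ϵ/6 gives |(6y + 5) − 35| = 6|y − 5| < ϵ whenever |y − 5| < δ.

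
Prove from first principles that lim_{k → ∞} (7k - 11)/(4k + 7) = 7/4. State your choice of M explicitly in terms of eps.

M = (93/16)/eps

Let eps > 0 be given. For k ≥ 1, |(7k - 11)/(4k + 7) − (7/4)| = |-93|/(4(4k + 7)) = 93/(4(4k + 7)).
Since 4k + 7 ≥ 4k for k ≥ 1, this is ≤ 93/(4·4k) = (93/16)/k.
So |(7k - 11)/(4k + 7) − (7/4)| < eps whenever k > (93/16)/eps.
Take M = (93/16)/eps. If k > M then |(7k - 11)/(4k + 7) − (7/4)| ≤ (93/16)/k < eps.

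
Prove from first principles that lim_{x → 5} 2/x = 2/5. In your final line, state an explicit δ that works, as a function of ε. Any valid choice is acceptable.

Let ε > 0 be given. We seek δ > 0 such that 0 < |x − 5| < δ implies |2/x − (2/5)| < ε.
|2/x − (2/5)| = 2·|5 − x|/(5·|x|) = 2|x − 5|/(5|x|).
Restrict δ ≤ 5/2. Then |x − 5| < 5/2 gives |x| > 5/2, so 5|x| > 25/2.
Then |2/x − (2/5)| < 2|x − 5|/(25/2), which is < ε when |x − 5| < (25/4)ε.
Take δ = min(5/2, (25/4)ε). Then 0 < |x − 5| < δ gives both |x − 5| < 5/2 and |x − 5| < (25/4)ε, so |2/x − (2/5)| < ε.

δ = min(5/2, (25/4)ε)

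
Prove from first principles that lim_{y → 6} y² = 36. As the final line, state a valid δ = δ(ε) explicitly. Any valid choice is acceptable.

δ = min(1, ε/13)

Let ε > 0 be given. We seek δ > 0 with 0 < |y − 6| < δ ⇒ |y² − 36| < ε.
Factor: y² − 36 = (y − 6)(y + 6), so |y² − 36| = |y − 6|·|y + 6|.
Restrict δ ≤ 1. Then |y − 6| < 1 gives |y| < 7, so by the triangle inequality |y + 6| ≤ 7 + 6 = 13.
Hence |y² − 36| ≤ 13|y − 6|, which is < ε once |y − 6| < ε/13.
Take δ = min(1, ε/13). If 0 < |y − 6| < δ then both bounds hold and |y² − 36| ≤ 13|y − 6| < 13·(ε/13) = ε.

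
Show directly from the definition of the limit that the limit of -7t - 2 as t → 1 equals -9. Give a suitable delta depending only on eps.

Let eps > 0 be given. We need delta > 0 so that 0 < |t − 1| < delta implies |(-7t - 2) + 9| < eps.
Since (-7t - 2) + 9 = -7(t − 1), we have |(-7t - 2) + 9| = 7|t − 1|.
So 7|t − 1| < eps exactly when |t − 1| < eps/7.
Take delta = eps/7. If 0 < |t − 1| < delta then |(-7t - 2) + 9| = 7|t − 1| < 7·(eps/7) = eps.

delta = eps/7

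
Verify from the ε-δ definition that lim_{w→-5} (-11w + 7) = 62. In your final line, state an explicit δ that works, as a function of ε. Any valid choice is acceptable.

δ = ε/11

Suppose ε > 0. We need δ > 0 so that 0 < |w + 5| < δ implies |(-11w + 7) − 62| < ε.
Since (-11w + 7) − 62 = -11(w + 5), we have |(-11w + 7) − 62| = 11|w + 5|.
So 11|w + 5| < ε exactly when |w + 5| < ε/11.
Choosing δ = ε/11 gives |(-11w + 7) − 62| = 11|w + 5| < ε whenever |w + 5| < δ.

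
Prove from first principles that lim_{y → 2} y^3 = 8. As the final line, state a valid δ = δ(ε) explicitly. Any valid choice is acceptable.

δ = min(1, ε/19)

Fix ε > 0. We seek δ > 0 with 0 < |y − 2| < δ ⇒ |y^3 − 8| < ε.
Factor: y^3 − 8 = (y − 2)(y^2 + 2y + 4), so |y^3 − 8| = |y − 2|·|y^2 + 2y + 4|.
Impose δ ≤ 1 so that |y| < 3; then |y^2 + 2y + 4| ≤ 19.
Hence |y^3 − 8| ≤ 19|y − 2|, which is < ε once |y − 2| < ε/19.
Take δ = min(1, ε/19). If 0 < |y − 2| < δ then both bounds hold and |y^3 − 8| ≤ 19|y − 2| < 19·(ε/19) = ε.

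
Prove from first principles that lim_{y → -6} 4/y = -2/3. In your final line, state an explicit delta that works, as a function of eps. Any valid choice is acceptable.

Fix eps > 0. We seek delta > 0 such that 0 < |y + 6| < delta implies |4/y + 2/3| < eps.
|4/y + 2/3| = 4·|-6 − y|/(6·|y|) = 4|y + 6|/(6|y|).
Require delta ≤ 3 so that |y| > 6 − 3 = 3, hence 6|y| > 18.
Then |4/y + 2/3| < 4|y + 6|/18, which is < eps when |y + 6| < (9/2)eps.
Take delta = min(3, (9/2)eps). Then 0 < |y + 6| < delta gives both |y + 6| < 3 and |y + 6| < (9/2)eps, so |4/y + 2/3| < eps.

delta = min(3, (9/2)eps)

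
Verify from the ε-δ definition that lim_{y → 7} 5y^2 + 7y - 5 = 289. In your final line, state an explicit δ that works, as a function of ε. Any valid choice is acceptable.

δ = min(1, ε/82)

Let ε > 0 be given. We want δ > 0 such that 0 < |y − 7| < δ implies |(5y^2 + 7y - 5) − 289| < ε.
(5y^2 + 7y - 5) − 289 = 5y^2 + 7y - 294 = (y − 7)(5y + 42).
So |(5y^2 + 7y - 5) − 289| = |y − 7|·|5y + 42|.
Assume first that |y − 7| < 1, so |y| < 8. Then |5y + 42| ≤ 5·8 + 42 = 82.
Hence |(5y^2 + 7y - 5) − 289| ≤ 82|y − 7| < ε provided |y − 7| < ε/82.
Choosing δ = min(1, ε/82) ensures both conditions, hence |(5y^2 + 7y - 5) − 289| < ε.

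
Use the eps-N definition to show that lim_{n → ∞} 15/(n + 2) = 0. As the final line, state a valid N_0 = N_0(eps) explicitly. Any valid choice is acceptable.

Let eps > 0. For n ≥ 1, |15/(n + 2) − 0| = 15/(n + 2) ≤ 15/n.
We need 15/n < eps, i.e. n > 15/eps.
Take N_0 = 15/eps. If n > N_0 then |15/(n + 2)| ≤ 15/n < eps.

N_0 = 15/eps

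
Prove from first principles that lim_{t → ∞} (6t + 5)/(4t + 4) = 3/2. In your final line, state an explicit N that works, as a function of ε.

Let ε > 0 be given. We seek N > 0 such that t > N implies |(6t + 5)/(4t + 4) − (3/2)| < ε.
(6t + 5)/(4t + 4) − (3/2) = (4(6t + 5) − 6(4t + 4)) / (4(4t + 4)) = -4/(4(4t + 4)).
For t > 0 we have 4t + 4 > 4t, so |(6t + 5)/(4t + 4) − (3/2)| = 4/(4(4t + 4)) < 4/(4·4t) = (1/4)/t.
Thus |(6t + 5)/(4t + 4) − (3/2)| < ε whenever t > (1/4)/ε.
Take N = (1/4)/ε. If t > N then |(6t + 5)/(4t + 4) − (3/2)| < (1/4)/t < ε.

N = (1/4)/ε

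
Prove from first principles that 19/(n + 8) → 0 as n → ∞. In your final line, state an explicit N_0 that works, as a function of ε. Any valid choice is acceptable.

Suppose ε > 0. For n ≥ 1, |19/(n + 8) − 0| = 19/(n + 8) ≤ 19/n.
We need 19/n < ε, i.e. n > 19/ε.
Take N_0 = 19/ε. If n > N_0 then |19/(n + 8)| ≤ 19/n < ε.

N_0 = 19/ε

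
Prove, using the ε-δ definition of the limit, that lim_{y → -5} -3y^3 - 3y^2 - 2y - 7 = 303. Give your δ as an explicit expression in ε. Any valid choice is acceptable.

Let ε > 0 be given. We want δ > 0 such that 0 < |y + 5| < δ implies |(-3y^3 - 3y^2 - 2y - 7) − 303| < ε.
(-3y^3 - 3y^2 - 2y - 7) − 303 = -3y^3 - 3y^2 - 2y - 310 = (y + 5)(-3y^2 + 12y - 62).
So |(-3y^3 - 3y^2 - 2y - 7) − 303| = |y + 5|·|-3y^2 + 12y - 62|.
Assume first that |y + 5| < 1, so |y| < 6. Then |-3y^2 + 12y - 62| ≤ 3·6^2 + 12·6 + 62 = 242.
Hence |(-3y^3 - 3y^2 - 2y - 7) − 303| ≤ 242|y + 5| < ε provided |y + 5| < ε/242.
Take δ = min(1, ε/242). Then 0 < |y + 5| < δ gives both |y + 5| < 1 and |y + 5| < ε/242, so |(-3y^3 - 3y^2 - 2y - 7) − 303| < ε.

δ = min(1, ε/242)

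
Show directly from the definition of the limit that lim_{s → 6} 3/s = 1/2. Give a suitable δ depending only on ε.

Let ε > 0 be given. We seek δ > 0 such that 0 < |s − 6| < δ implies |3/s − (1/2)| < ε.
|3/s − (1/2)| = 3·|6 − s|/(6·|s|) = 3|s − 6|/(6|s|).
Require δ ≤ 3 so that |s| > 6 − 3 = 3, hence 6|s| > 18.
Then |3/s − (1/2)| < 3|s − 6|/18, which is < ε when |s − 6| < 6ε.
Take δ = min(3, 6ε). Then 0 < |s − 6| < δ gives both |s − 6| < 3 and |s − 6| < 6ε, so |3/s − (1/2)| < ε.

δ = min(3, 6ε)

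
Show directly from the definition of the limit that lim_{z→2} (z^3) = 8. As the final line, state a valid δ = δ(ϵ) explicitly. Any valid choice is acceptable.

δ = min(1, ϵ/19)

Let ϵ > 0 be given. We seek δ > 0 with 0 < |z − 2| < δ ⇒ |z^3 − 8| < ϵ.
Factor: z^3 − 8 = (z − 2)(z^2 + 2z + 4), so |z^3 − 8| = |z − 2|·|z^2 + 2z + 4|.
Restrict δ ≤ 1. Then |z − 2| < 1 gives |z| < 3, so by the triangle inequality |z^2 + 2z + 4| ≤ 3^2 + 2·3 + 4 = 19.
Hence |z^3 − 8| ≤ 19|z − 2|, which is < ϵ once |z − 2| < ϵ/19.
Take δ = min(1, ϵ/19). If 0 < |z − 2| < δ then both bounds hold and |z^3 − 8| ≤ 19|z − 2| < 19·(ϵ/19) = ϵ.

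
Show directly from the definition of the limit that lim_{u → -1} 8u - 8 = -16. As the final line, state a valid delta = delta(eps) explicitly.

Let eps > 0. We need delta > 0 so that 0 < |u + 1| < delta implies |(8u - 8) + 16| < eps.
|(8u - 8) + 16| = |8u + 8| = 8|u + 1|.
So 8|u + 1| < eps exactly when |u + 1| < eps/8.
Take delta = eps/8. If 0 < |u + 1| < delta then |(8u - 8) + 16| = 8|u + 1| < 8·(eps/8) = eps.

delta = eps/8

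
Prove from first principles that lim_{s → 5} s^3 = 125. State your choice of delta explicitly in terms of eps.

delta = min(2, eps/109)

Let eps > 0 be given. We seek delta > 0 with 0 < |s − 5| < delta ⇒ |s^3 − 125| < eps.
Factor: s^3 − 125 = (s − 5)(s^2 + 5s + 25), so |s^3 − 125| = |s − 5|·|s^2 + 5s + 25|.
Impose delta ≤ 2 so that |s| < 7; then |s^2 + 5s + 25| ≤ 109.
Hence |s^3 − 125| ≤ 109|s − 5|, which is < eps once |s − 5| < eps/109.
Take delta = min(2, eps/109). If 0 < |s − 5| < delta then both bounds hold and |s^3 − 125| ≤ 109|s − 5| < 109·(eps/109) = eps.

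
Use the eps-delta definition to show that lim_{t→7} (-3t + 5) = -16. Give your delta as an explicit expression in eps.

delta = eps/3

Fix eps > 0. We need delta > 0 so that 0 < |t − 7| < delta implies |(-3t + 5) + 16| < eps.
|(-3t + 5) + 16| = |-3t + 21| = 3|t − 7|.
So 3|t − 7| < eps exactly when |t − 7| < eps/3.
Take delta = eps/3. If 0 < |t − 7| < delta then |(-3t + 5) + 16| = 3|t − 7| < 3·(eps/3) = eps.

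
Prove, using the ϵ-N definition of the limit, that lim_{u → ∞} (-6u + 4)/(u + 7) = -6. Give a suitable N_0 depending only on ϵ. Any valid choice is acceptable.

N_0 = 46/ϵ

Fix ϵ > 0. We seek N_0 > 0 such that u > N_0 implies |(-6u + 4)/(u + 7) + 6| < ϵ.
(-6u + 4)/(u + 7) + 6 = ((-6u + 4) − (-6)(u + 7)) / ((u + 7)) = 46/((u + 7)).
For u > 0 we have u + 7 > u, so |(-6u + 4)/(u + 7) + 6| = 46/((u + 7)) < 46/(u) = 46/u.
Thus |(-6u + 4)/(u + 7) + 6| < ϵ whenever u > 46/ϵ.
Take N_0 = 46/ϵ. If u > N_0 then |(-6u + 4)/(u + 7) + 6| < 46/u < ϵ.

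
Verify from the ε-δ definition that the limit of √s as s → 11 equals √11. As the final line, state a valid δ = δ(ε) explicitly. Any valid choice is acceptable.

Fix ε > 0. We want δ > 0 such that 0 < |s − 11| < δ implies |√s − √11| < ε.
Multiplying by the conjugate, |√s − √11| = |s − 11|/(√s + √11).
Restrict δ ≤ 11 so that |s − 11| < 11 forces s > 0, and then √s + √11 > √11.
Hence |√s − √11| < |s − 11|/√11, which is < ε once |s − 11| < √11·ε.
Take δ = min(11, √11·ε). If 0 < |s − 11| < δ then s > 0 and |√s − √11| < |s − 11|/√11 < ε.

δ = min(11, √11·ε)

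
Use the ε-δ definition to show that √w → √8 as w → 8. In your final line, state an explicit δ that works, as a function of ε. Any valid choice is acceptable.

Let ε > 0. We want δ > 0 such that 0 < |w − 8| < δ implies |√w − √8| < ε.
Multiplying by the conjugate, |√w − √8| = |w − 8|/(√w + √8).
Restrict δ ≤ 8 so that |w − 8| < 8 forces w > 0, and then √w + √8 > √8.
Hence |√w − √8| < |w − 8|/√8, which is < ε once |w − 8| < √8·ε.
Take δ = min(8, √8·ε). If 0 < |w − 8| < δ then w > 0 and |√w − √8| < |w − 8|/√8 < ε.

δ = min(8, √8·ε)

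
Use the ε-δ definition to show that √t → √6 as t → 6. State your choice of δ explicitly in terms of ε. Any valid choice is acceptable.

δ = min(6, √6·ε)

Suppose ε > 0. We want δ > 0 such that 0 < |t − 6| < δ implies |√t − √6| < ε.
Rationalise: √t − √6 = (t − 6)/(√t + √6), so |√t − √6| = |t − 6|/(√t + √6).
Restrict δ ≤ 6 so that |t − 6| < 6 forces t > 0, and then √t + √6 > √6.
Hence |√t − √6| < |t − 6|/√6, which is < ε once |t − 6| < √6·ε.
Take δ = min(6, √6·ε). If 0 < |t − 6| < δ then t > 0 and |√t − √6| < |t − 6|/√6 < ε.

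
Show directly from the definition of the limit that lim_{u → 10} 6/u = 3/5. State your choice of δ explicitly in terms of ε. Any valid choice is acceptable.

δ = min(5, (25/3)ε)

Suppose ε > 0. We seek δ > 0 such that 0 < |u − 10| < δ implies |6/u − (3/5)| < ε.
|6/u − (3/5)| = 6·|10 − u|/(10·|u|) = 6|u − 10|/(10|u|).
Restrict δ ≤ 5. Then |u − 10| < 5 gives |u| > 5, so 10|u| > 50.
Then |6/u − (3/5)| < 6|u − 10|/50, which is < ε when |u − 10| < (25/3)ε.
Take δ = min(5, (25/3)ε). Then 0 < |u − 10| < δ gives both |u − 10| < 5 and |u − 10| < (25/3)ε, so |6/u − (3/5)| < ε.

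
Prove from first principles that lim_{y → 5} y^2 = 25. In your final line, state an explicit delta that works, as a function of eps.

delta = min(2, eps/12)

Let eps > 0 be given. We seek delta > 0 with 0 < |y − 5| < delta ⇒ |y^2 − 25| < eps.
Factor: y^2 − 25 = (y − 5)(y + 5), so |y^2 − 25| = |y − 5|·|y + 5|.
Impose delta ≤ 2 so that |y| < 7; then |y + 5| ≤ 12.
Hence |y^2 − 25| ≤ 12|y − 5|, which is < eps once |y − 5| < eps/12.
Take delta = min(2, eps/12). If 0 < |y − 5| < delta then both bounds hold and |y^2 − 25| ≤ 12|y − 5| < 12·(eps/12) = eps.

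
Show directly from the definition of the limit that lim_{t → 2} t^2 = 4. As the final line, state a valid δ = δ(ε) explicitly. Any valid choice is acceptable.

Let ε > 0. We seek δ > 0 with 0 < |t − 2| < δ ⇒ |t^2 − 4| < ε.
Factor: t^2 − 4 = (t − 2)(t + 2), so |t^2 − 4| = |t − 2|·|t + 2|.
Impose δ ≤ 2 so that |t| < 4; then |t + 2| ≤ 6.
Hence |t^2 − 4| ≤ 6|t − 2|, which is < ε once |t − 2| < ε/6.
Take δ = min(2, ε/6). If 0 < |t − 2| < δ then both bounds hold and |t^2 − 4| ≤ 6|t − 2| < 6·(ε/6) = ε.

δ = min(2, ε/6)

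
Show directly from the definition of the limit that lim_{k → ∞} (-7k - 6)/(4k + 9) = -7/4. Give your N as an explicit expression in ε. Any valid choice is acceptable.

Fix ε > 0. For k ≥ 1, |(-7k - 6)/(4k + 9) + 7/4| = |39|/(4(4k + 9)) = 39/(4(4k + 9)).
Since 4k + 9 ≥ 4k for k ≥ 1, this is ≤ 39/(4·4k) = (39/16)/k.
So |(-7k - 6)/(4k + 9) + 7/4| < ε whenever k > (39/16)/ε.
Take N = (39/16)/ε. If k > N then |(-7k - 6)/(4k + 9) + 7/4| ≤ (39/16)/k < ε.

N = (39/16)/ε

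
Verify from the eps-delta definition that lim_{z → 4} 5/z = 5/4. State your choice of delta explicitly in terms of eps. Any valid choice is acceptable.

delta = min(2, (8/5)eps)

Let eps > 0 be given. We seek delta > 0 such that 0 < |z − 4| < delta implies |5/z − (5/4)| < eps.
|5/z − (5/4)| = 5·|4 − z|/(4·|z|) = 5|z − 4|/(4|z|).
Require delta ≤ 2 so that |z| > 4 − 2 = 2, hence 4|z| > 8.
Then |5/z − (5/4)| < 5|z − 4|/8, which is < eps when |z − 4| < (8/5)eps.
Take delta = min(2, (8/5)eps). Then 0 < |z − 4| < delta gives both |z − 4| < 2 and |z − 4| < (8/5)eps, so |5/z − (5/4)| < eps.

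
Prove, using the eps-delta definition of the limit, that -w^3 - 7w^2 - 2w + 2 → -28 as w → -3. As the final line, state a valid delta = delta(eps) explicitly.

delta = min(2, eps/55)

Suppose eps > 0. We want delta > 0 such that 0 < |w + 3| < delta implies |(-w^3 - 7w^2 - 2w + 2) + 28| < eps.
(-w^3 - 7w^2 - 2w + 2) + 28 = -w^3 - 7w^2 - 2w + 30 = (w + 3)(-w^2 - 4w + 10).
So |(-w^3 - 7w^2 - 2w + 2) + 28| = |w + 3|·|-w^2 - 4w + 10|.
Assume first that |w + 3| < 2, so |w| < 5. Then |-w^2 - 4w + 10| ≤ 5^2 + 4·5 + 10 = 55.
Hence |(-w^3 - 7w^2 - 2w + 2) + 28| ≤ 55|w + 3| < eps provided |w + 3| < eps/55.
Take delta = min(2, eps/55). Then 0 < |w + 3| < delta gives both |w + 3| < 2 and |w + 3| < eps/55, so |(-w^3 - 7w^2 - 2w + 2) + 28| < eps.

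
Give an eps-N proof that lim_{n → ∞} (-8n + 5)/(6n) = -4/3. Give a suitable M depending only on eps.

M = (5/6)/eps

Fix eps > 0. For n ≥ 1, |(-8n + 5)/(6n) + 4/3| = |30|/(6(6n)) = 30/(6(6n)).
Since 6n ≥ 6n for n ≥ 1, this is ≤ 30/(6·6n) = (5/6)/n.
So |(-8n + 5)/(6n) + 4/3| < eps whenever n > (5/6)/eps.
Take M = (5/6)/eps. If n > M then |(-8n + 5)/(6n) + 4/3| ≤ (5/6)/n < eps.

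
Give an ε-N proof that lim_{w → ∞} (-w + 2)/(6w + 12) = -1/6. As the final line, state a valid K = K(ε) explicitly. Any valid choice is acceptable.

Let ε > 0 be given. We seek K > 0 such that w > K implies |(-w + 2)/(6w + 12) + 1/6| < ε.
(-w + 2)/(6w + 12) + 1/6 = (6(-w + 2) − (-1)(6w + 12)) / (6(6w + 12)) = 24/(6(6w + 12)).
For w > 0 we have 6w + 12 > 6w, so |(-w + 2)/(6w + 12) + 1/6| = 24/(6(6w + 12)) < 24/(6·6w) = (2/3)/w.
Thus |(-w + 2)/(6w + 12) + 1/6| < ε whenever w > (2/3)/ε.
Take K = (2/3)/ε. If w > K then |(-w + 2)/(6w + 12) + 1/6| < (2/3)/w < ε.

K = (2/3)/ε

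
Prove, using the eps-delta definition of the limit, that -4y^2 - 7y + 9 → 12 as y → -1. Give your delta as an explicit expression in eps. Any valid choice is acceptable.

Let eps > 0. We want delta > 0 such that 0 < |y + 1| < delta implies |(-4y^2 - 7y + 9) − 12| < eps.
(-4y^2 - 7y + 9) − 12 = -4y^2 - 7y - 3 = (y + 1)(-4y - 3).
So |(-4y^2 - 7y + 9) − 12| = |y + 1|·|-4y - 3|.
Require delta ≤ 1. Then |y + 1| < 1 gives |y| < 2, and by the triangle inequality |-4y - 3| ≤ 4·2 + 3 = 11.
Hence |(-4y^2 - 7y + 9) − 12| ≤ 11|y + 1| < eps provided |y + 1| < eps/11.
Choosing delta = min(1, eps/11) ensures both conditions, hence |(-4y^2 - 7y + 9) − 12| < eps.

delta = min(1, eps/11)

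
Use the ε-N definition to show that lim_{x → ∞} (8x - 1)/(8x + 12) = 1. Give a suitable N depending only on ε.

N = (13/8)/ε

Suppose ε > 0. We seek N > 0 such that x > N implies |(8x - 1)/(8x + 12) − 1| < ε.
(8x - 1)/(8x + 12) − 1 = (8(8x - 1) − 8(8x + 12)) / (8(8x + 12)) = -104/(8(8x + 12)).
For x > 0 we have 8x + 12 > 8x, so |(8x - 1)/(8x + 12) − 1| = 104/(8(8x + 12)) < 104/(8·8x) = (13/8)/x.
Thus |(8x - 1)/(8x + 12) − 1| < ε whenever x > (13/8)/ε.
Take N = (13/8)/ε. If x > N then |(8x - 1)/(8x + 12) − 1| < (13/8)/x < ε.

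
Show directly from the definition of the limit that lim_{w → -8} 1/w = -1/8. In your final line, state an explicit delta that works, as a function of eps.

Let eps > 0 be given. We seek delta > 0 such that 0 < |w + 8| < delta implies |1/w + 1/8| < eps.
|1/w + 1/8| = |-8 − w|/(8·|w|) = |w + 8|/(8|w|).
Restrict delta ≤ 4. Then |w + 8| < 4 gives |w| > 4, so 8|w| > 32.
Then |1/w + 1/8| < |w + 8|/32, which is < eps when |w + 8| < 32eps.
Take delta = min(4, 32eps). Then 0 < |w + 8| < delta gives both |w + 8| < 4 and |w + 8| < 32eps, so |1/w + 1/8| < eps.

delta = min(4, 32eps)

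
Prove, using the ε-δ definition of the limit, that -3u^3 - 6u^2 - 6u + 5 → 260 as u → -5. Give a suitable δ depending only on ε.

δ = min(2, ε/261)

Let ε > 0. We want δ > 0 such that 0 < |u + 5| < δ implies |(-3u^3 - 6u^2 - 6u + 5) − 260| < ε.
(-3u^3 - 6u^2 - 6u + 5) − 260 = -3u^3 - 6u^2 - 6u - 255 = (u + 5)(-3u^2 + 9u - 51).
So |(-3u^3 - 6u^2 - 6u + 5) − 260| = |u + 5|·|-3u^2 + 9u - 51|.
Assume first that |u + 5| < 2, so |u| < 7. Then |-3u^2 + 9u - 51| ≤ 3·7^2 + 9·7 + 51 = 261.
Hence |(-3u^3 - 6u^2 - 6u + 5) − 260| ≤ 261|u + 5| < ε provided |u + 5| < ε/261.
Choosing δ = min(2, ε/261) ensures both conditions, hence |(-3u^3 - 6u^2 - 6u + 5) − 260| < ε.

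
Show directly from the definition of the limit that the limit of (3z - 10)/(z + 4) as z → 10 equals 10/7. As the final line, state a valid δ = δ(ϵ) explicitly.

Fix ϵ > 0. We want δ > 0 with 0 < |z − 10| < δ ⇒ |(3z - 10)/(z + 4) − (10/7)| < ϵ.
Combining over a common denominator, (3z - 10)/(z + 4) − (10/7) = [(3z - 10)·14 − 20·(z + 4)] / [14·(z + 4)] = 22(z − 10) / (14(z + 4)).
So |(3z - 10)/(z + 4) − (10/7)| = 22|z − 10| / (14·|z + 4|).
Restrict δ ≤ 7. Then |z − 10| < 7 gives |z + 4| = |(z − 10) + 14| ≥ 14 − 7 = 7.
Hence |(3z - 10)/(z + 4) − (10/7)| < 22|z − 10|/(14·7) = (11/49)|z − 10|, which is < ϵ once |z − 10| < (49/11)ϵ.
Take δ = min(7, (49/11)ϵ). Then 0 < |z − 10| < δ forces both bounds, so |(3z - 10)/(z + 4) − (10/7)| < ϵ.

δ = min(7, (49/11)ϵ)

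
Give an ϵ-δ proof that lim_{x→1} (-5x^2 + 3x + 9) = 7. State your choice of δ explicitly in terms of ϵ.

δ = min(2, ϵ/17)

Suppose ϵ > 0. We want δ > 0 such that 0 < |x − 1| < δ implies |(-5x^2 + 3x + 9) − 7| < ϵ.
(-5x^2 + 3x + 9) − 7 = -5x^2 + 3x + 2 = (x − 1)(-5x - 2).
So |(-5x^2 + 3x + 9) − 7| = |x − 1|·|-5x - 2|.
Require δ ≤ 2. Then |x − 1| < 2 gives |x| < 3, and by the triangle inequality |-5x - 2| ≤ 5·3 + 2 = 17.
Hence |(-5x^2 + 3x + 9) − 7| ≤ 17|x − 1| < ϵ provided |x − 1| < ϵ/17.
Choosing δ = min(2, ϵ/17) ensures both conditions, hence |(-5x^2 + 3x + 9) − 7| < ϵ.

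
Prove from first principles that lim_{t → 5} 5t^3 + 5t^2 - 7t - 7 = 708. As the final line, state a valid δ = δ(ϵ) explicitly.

Let ϵ > 0 be given. We want δ > 0 such that 0 < |t − 5| < δ implies |(5t^3 + 5t^2 - 7t - 7) − 708| < ϵ.
(5t^3 + 5t^2 - 7t - 7) − 708 = 5t^3 + 5t^2 - 7t - 715 = (t − 5)(5t^2 + 30t + 143).
So |(5t^3 + 5t^2 - 7t - 7) − 708| = |t − 5|·|5t^2 + 30t + 143|.
Require δ ≤ 1. Then |t − 5| < 1 gives |t| < 6, and by the triangle inequality |5t^2 + 30t + 143| ≤ 5·6^2 + 30·6 + 143 = 503.
Hence |(5t^3 + 5t^2 - 7t - 7) − 708| ≤ 503|t − 5| < ϵ provided |t − 5| < ϵ/503.
Take δ = min(1, ϵ/503). Then 0 < |t − 5| < δ gives both |t − 5| < 1 and |t − 5| < ϵ/503, so |(5t^3 + 5t^2 - 7t - 7) − 708| < ϵ.

δ = min(1, ϵ/503)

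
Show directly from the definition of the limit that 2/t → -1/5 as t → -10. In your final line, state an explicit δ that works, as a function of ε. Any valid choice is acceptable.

Let ε > 0. We seek δ > 0 such that 0 < |t + 10| < δ implies |2/t + 1/5| < ε.
|2/t + 1/5| = 2·|-10 − t|/(10·|t|) = 2|t + 10|/(10|t|).
Restrict δ ≤ 5. Then |t + 10| < 5 gives |t| > 5, so 10|t| > 50.
Then |2/t + 1/5| < 2|t + 10|/50, which is < ε when |t + 10| < 25ε.
Take δ = min(5, 25ε). Then 0 < |t + 10| < δ gives both |t + 10| < 5 and |t + 10| < 25ε, so |2/t + 1/5| < ε.

δ = min(5, 25ε)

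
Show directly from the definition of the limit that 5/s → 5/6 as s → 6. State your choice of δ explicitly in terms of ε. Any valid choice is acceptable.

Suppose ε > 0. We seek δ > 0 such that 0 < |s − 6| < δ implies |5/s − (5/6)| < ε.
|5/s − (5/6)| = 5·|6 − s|/(6·|s|) = 5|s − 6|/(6|s|).
Restrict δ ≤ 3. Then |s − 6| < 3 gives |s| > 3, so 6|s| > 18.
Then |5/s − (5/6)| < 5|s − 6|/18, which is < ε when |s − 6| < (18/5)ε.
Take δ = min(3, (18/5)ε). Then 0 < |s − 6| < δ gives both |s − 6| < 3 and |s − 6| < (18/5)ε, so |5/s − (5/6)| < ε.

δ = min(3, (18/5)ε)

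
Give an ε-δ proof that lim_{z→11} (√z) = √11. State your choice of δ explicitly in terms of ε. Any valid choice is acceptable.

δ = min(11, √11·ε)

Let ε > 0 be given. We want δ > 0 such that 0 < |z − 11| < δ implies |√z − √11| < ε.
Rationalise: √z − √11 = (z − 11)/(√z + √11), so |√z − √11| = |z − 11|/(√z + √11).
Restrict δ ≤ 11 so that |z − 11| < 11 forces z > 0, and then √z + √11 > √11.
Hence |√z − √11| < |z − 11|/√11, which is < ε once |z − 11| < √11·ε.
Take δ = min(11, √11·ε). If 0 < |z − 11| < δ then z > 0 and |√z − √11| < |z − 11|/√11 < ε.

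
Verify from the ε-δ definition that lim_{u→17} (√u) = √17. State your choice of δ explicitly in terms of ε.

Let ε > 0. We want δ > 0 such that 0 < |u − 17| < δ implies |√u − √17| < ε.
Rationalise: √u − √17 = (u − 17)/(√u + √17), so |√u − √17| = |u − 17|/(√u + √17).
Restrict δ ≤ 17 so that |u − 17| < 17 forces u > 0, and then √u + √17 > √17.
Hence |√u − √17| < |u − 17|/√17, which is < ε once |u − 17| < √17·ε.
Take δ = min(17, √17·ε). If 0 < |u − 17| < δ then u > 0 and |√u − √17| < |u − 17|/√17 < ε.

δ = min(17, √17·ε)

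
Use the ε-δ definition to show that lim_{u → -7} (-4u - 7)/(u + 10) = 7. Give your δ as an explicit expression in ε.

δ = min(3/2, (3/22)ε)

Let ε > 0. We want δ > 0 with 0 < |u + 7| < δ ⇒ |(-4u - 7)/(u + 10) − 7| < ε.
Combining over a common denominator, (-4u - 7)/(u + 10) − 7 = [(-4u - 7)·3 − 21·(u + 10)] / [3·(u + 10)] = -33(u + 7) / (3(u + 10)).
So |(-4u - 7)/(u + 10) − 7| = 33|u + 7| / (3·|u + 10|).
Restrict δ ≤ 3/2. Then |u + 7| < 3/2 gives |u + 10| = |(u + 7) + 3| ≥ 3 − 3/2 = 3/2.
Hence |(-4u - 7)/(u + 10) − 7| < 33|u + 7|/(3·(3/2)) = (22/3)|u + 7|, which is < ε once |u + 7| < (3/22)ε.
Take δ = min(3/2, (3/22)ε). Then 0 < |u + 7| < δ forces both bounds, so |(-4u - 7)/(u + 10) − 7| < ε.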